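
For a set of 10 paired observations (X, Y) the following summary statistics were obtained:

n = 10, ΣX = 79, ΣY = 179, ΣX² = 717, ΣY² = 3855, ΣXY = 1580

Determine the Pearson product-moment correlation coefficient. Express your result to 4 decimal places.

r = (nΣXY − ΣXΣY) / √[(nΣX² − (ΣX)²)(nΣY² − (ΣY)²)]
Numerator: 10×1580 − 79×179 = 1659
Denominator: √[(7170 − 6241)(38550 − 32041)] = √[929 × 6509] = 2459.0366
r = 1659 / 2459.0366 ≈ 0.6747

0.6747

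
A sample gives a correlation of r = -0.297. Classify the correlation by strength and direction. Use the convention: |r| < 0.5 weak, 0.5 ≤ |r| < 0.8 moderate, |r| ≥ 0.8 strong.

r = -0.297 < 0 so the relationship is negative.
|r| = 0.297, which falls in the weak range.

weak negative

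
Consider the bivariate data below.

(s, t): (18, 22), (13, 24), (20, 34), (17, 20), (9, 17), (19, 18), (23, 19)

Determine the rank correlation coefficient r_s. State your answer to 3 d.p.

0.214

Rank s: 4, 2, 6, 3, 1, 5, 7
Rank t: 5, 6, 7, 4, 1, 2, 3
d = rank(s) − rank(t): -1, -4, -1, -1, 0, 3, 4; Σd² = 44
ρ = 1 − 6Σd² / [n(n²−1)] = 1 − 6×44 / (7×48) = 1 − 264/336 ≈ 0.214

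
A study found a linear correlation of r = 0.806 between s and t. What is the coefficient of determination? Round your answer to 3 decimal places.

0.650

r² = (0.806)² = 0.650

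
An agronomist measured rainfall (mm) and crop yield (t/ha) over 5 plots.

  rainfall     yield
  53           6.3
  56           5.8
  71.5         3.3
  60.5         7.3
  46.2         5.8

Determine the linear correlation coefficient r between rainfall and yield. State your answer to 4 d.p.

n = 5, Σx = 287.2, Σy = 28.5, Σx² = 16851.94, Σy² = 171.15, Σxy = 1604.26
nΣxy − ΣxΣy = 8021.3 − 8185.2 = -163.9
nΣx² − (Σx)² = 84259.7 − 82483.84 = 1775.86; nΣy² − (Σy)² = 855.75 − 812.25 = 43.5
r = -163.9 / √(1775.86 × 43.5) = -163.9 / 277.9387 ≈ -0.5897

-0.5897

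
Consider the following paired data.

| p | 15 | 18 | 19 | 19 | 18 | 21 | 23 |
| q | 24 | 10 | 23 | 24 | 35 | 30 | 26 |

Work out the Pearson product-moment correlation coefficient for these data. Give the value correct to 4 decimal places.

0.1978

n = 7, Σp = 133, Σq = 172, Σp² = 2565, Σq² = 4582, Σpq = 3291
nΣpq − ΣpΣq = 23037 − 22876 = 161
nΣp² − (Σp)² = 17955 − 17689 = 266; nΣq² − (Σq)² = 32074 − 29584 = 2490
r = 161 / √(266 × 2490) = 161 / 813.8427 ≈ 0.1978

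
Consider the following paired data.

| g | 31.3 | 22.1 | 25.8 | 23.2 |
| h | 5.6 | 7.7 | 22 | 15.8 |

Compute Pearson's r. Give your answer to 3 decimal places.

n = 4, Σg = 102.4, Σh = 51.1, Σg² = 2671.98, Σh² = 824.29, Σgh = 1279.61
nΣgh − ΣgΣh = 5118.44 − 5232.64 = -114.2
nΣg² − (Σg)² = 10687.92 − 10485.76 = 202.16; nΣh² − (Σh)² = 3297.16 − 2611.21 = 685.95
r = -114.2 / √(202.16 × 685.95) = -114.2 / 372.3864 ≈ -0.307

-0.307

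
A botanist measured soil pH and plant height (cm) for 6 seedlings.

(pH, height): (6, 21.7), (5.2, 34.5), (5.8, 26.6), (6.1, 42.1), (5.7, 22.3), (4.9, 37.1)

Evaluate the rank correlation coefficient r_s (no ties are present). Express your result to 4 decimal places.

Rank pH: 5, 2, 4, 6, 3, 1
Rank height: 1, 4, 3, 6, 2, 5
d = rank(pH) − rank(height): 4, -2, 1, 0, 1, -4; Σd² = 38
ρ = 1 − 6Σd² / [n(n²−1)] = 1 − 6×38 / (6×35) = 1 − 228/210 ≈ -0.0857

-0.0857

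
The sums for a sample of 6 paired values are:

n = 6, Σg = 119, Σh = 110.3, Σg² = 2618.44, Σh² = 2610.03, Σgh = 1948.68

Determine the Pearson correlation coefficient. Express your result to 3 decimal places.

r = (nΣgh − ΣgΣh) / √[(nΣg² − (Σg)²)(nΣh² − (Σh)²)]
Numerator: 6×1948.68 − 119×110.3 = -1433.62
Denominator: √[(15710.64 − 14161)(15660.18 − 12166.09)] = √[1549.64 × 3494.09] = 2326.9254
r = -1433.62 / 2326.9254 ≈ -0.616

-0.616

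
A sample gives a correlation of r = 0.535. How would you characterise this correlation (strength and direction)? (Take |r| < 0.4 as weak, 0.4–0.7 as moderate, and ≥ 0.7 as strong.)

r = 0.535 > 0 so the relationship is positive.
|r| = 0.535, which falls in the moderate range.

moderate positive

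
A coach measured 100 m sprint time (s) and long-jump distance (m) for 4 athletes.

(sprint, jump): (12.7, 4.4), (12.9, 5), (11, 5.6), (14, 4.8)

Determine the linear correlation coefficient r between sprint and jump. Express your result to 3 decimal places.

n = 4, Σx = 50.6, Σy = 19.8, Σx² = 644.7, Σy² = 98.76, Σxy = 249.18
nΣxy − ΣxΣy = 996.72 − 1001.88 = -5.16
nΣx² − (Σx)² = 2578.8 − 2560.36 = 18.44; nΣy² − (Σy)² = 395.04 − 392.04 = 3
r = -5.16 / √(18.44 × 3) = -5.16 / 7.4377 ≈ -0.694

-0.694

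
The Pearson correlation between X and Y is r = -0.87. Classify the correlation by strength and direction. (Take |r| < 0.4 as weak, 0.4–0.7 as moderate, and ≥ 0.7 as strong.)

strong negative

r = -0.87 < 0 so the relationship is negative.
|r| = 0.87, which falls in the strong range.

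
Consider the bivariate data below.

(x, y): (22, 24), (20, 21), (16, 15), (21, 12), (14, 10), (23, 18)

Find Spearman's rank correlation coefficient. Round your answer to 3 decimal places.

Rank x: 5, 3, 2, 4, 1, 6
Rank y: 6, 5, 3, 2, 1, 4
d = rank(x) − rank(y): -1, -2, -1, 2, 0, 2; Σd² = 14
ρ = 1 − 6Σd² / [n(n²−1)] = 1 − 6×14 / (6×35) = 1 − 84/210 ≈ 0.600

0.600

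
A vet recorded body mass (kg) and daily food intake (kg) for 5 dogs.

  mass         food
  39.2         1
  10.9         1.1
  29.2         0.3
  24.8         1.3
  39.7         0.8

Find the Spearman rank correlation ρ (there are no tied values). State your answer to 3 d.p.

Rank mass: 4, 1, 3, 2, 5
Rank food: 3, 4, 1, 5, 2
d = rank(mass) − rank(food): 1, -3, 2, -3, 3; Σd² = 32
ρ = 1 − 6Σd² / [n(n²−1)] = 1 − 6×32 / (5×24) = 1 − 192/120 ≈ -0.600

-0.600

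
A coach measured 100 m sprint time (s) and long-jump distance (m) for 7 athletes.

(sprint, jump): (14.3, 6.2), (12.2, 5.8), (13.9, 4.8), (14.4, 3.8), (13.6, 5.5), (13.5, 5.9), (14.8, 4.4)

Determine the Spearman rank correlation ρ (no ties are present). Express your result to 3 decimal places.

-0.571

Rank sprint: 5, 1, 4, 6, 3, 2, 7
Rank jump: 7, 5, 3, 1, 4, 6, 2
d = rank(sprint) − rank(jump): -2, -4, 1, 5, -1, -4, 5; Σd² = 88
ρ = 1 − 6Σd² / [n(n²−1)] = 1 − 6×88 / (7×48) = 1 − 528/336 ≈ -0.571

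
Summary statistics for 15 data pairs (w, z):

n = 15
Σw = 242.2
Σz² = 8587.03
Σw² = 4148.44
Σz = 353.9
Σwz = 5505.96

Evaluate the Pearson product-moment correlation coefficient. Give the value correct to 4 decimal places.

-0.8771

r = (nΣwz − ΣwΣz) / √[(nΣw² − (Σw)²)(nΣz² − (Σz)²)]
Numerator: 15×5505.96 − 242.2×353.9 = -3125.18
Denominator: √[(62226.6 − 58660.84)(128805.45 − 125245.21)] = √[3565.76 × 3560.24] = 3562.9989
r = -3125.18 / 3562.9989 ≈ -0.8771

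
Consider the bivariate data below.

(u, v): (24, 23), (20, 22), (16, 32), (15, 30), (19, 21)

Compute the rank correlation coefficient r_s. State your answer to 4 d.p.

-0.5000

Rank u: 5, 4, 2, 1, 3
Rank v: 3, 2, 5, 4, 1
d = rank(u) − rank(v): 2, 2, -3, -3, 2; Σd² = 30
ρ = 1 − 6Σd² / [n(n²−1)] = 1 − 6×30 / (5×24) = 1 − 180/120 ≈ -0.5000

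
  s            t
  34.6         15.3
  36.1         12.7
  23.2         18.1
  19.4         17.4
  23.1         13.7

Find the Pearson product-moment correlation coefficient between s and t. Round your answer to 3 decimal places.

-0.633

n = 5, Σs = 136.4, Σt = 77.2, Σs² = 3948.58, Σt² = 1213.44, Σst = 2061.8
nΣst − ΣsΣt = 10309 − 10530.08 = -221.08
nΣs² − (Σs)² = 19742.9 − 18604.96 = 1137.94; nΣt² − (Σt)² = 6067.2 − 5959.84 = 107.36
r = -221.08 / √(1137.94 × 107.36) = -221.08 / 349.5272 ≈ -0.633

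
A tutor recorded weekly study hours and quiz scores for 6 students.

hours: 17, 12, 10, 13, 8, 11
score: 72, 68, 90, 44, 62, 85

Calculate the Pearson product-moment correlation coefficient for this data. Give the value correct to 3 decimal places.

n = 6, Σx = 71, Σy = 421, Σx² = 887, Σy² = 30913, Σxy = 4943
nΣxy − ΣxΣy = 29658 − 29891 = -233
nΣx² − (Σx)² = 5322 − 5041 = 281; nΣy² − (Σy)² = 185478 − 177241 = 8237
r = -233 / √(281 × 8237) = -233 / 1521.3800 ≈ -0.153

-0.153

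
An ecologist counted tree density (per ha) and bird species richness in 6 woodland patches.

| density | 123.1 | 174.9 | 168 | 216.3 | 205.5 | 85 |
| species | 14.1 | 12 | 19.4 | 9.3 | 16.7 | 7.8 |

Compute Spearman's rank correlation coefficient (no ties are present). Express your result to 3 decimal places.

Rank density: 2, 4, 3, 6, 5, 1
Rank species: 4, 3, 6, 2, 5, 1
d = rank(density) − rank(species): -2, 1, -3, 4, 0, 0; Σd² = 30
ρ = 1 − 6Σd² / [n(n²−1)] = 1 − 6×30 / (6×35) = 1 − 180/210 ≈ 0.143

0.143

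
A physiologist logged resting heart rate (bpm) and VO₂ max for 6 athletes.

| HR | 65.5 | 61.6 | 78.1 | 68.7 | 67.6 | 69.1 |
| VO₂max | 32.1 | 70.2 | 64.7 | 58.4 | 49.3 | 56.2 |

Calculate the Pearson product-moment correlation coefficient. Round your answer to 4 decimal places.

n = 6, Σx = 410.6, Σy = 330.9, Σx² = 28248.68, Σy² = 19144.03, Σxy = 22708.12
nΣxy − ΣxΣy = 136248.72 − 135867.54 = 381.18
nΣx² − (Σx)² = 169492.08 − 168592.36 = 899.72; nΣy² − (Σy)² = 114864.18 − 109494.81 = 5369.37
r = 381.18 / √(899.72 × 5369.37) = 381.18 / 2197.9376 ≈ 0.1734

0.1734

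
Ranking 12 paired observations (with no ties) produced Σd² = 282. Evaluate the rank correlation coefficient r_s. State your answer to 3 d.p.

0.014

ρ = 1 − 6Σd² / [n(n²−1)] = 1 − 6×282 / (12×143)
  = 1 − 1692/1716 = 1 − 0.9860 ≈ 0.014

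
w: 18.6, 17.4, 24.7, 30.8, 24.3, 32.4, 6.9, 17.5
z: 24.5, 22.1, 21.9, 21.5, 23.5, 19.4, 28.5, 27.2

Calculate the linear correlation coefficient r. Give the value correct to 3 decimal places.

n = 8, Σw = 172.6, Σz = 188.6, Σw² = 4201.56, Σz² = 4511.22, Σwz = 3915.63
nΣwz − ΣwΣz = 31325.04 − 32552.36 = -1227.32
nΣw² − (Σw)² = 33612.48 − 29790.76 = 3821.72; nΣz² − (Σz)² = 36089.76 − 35569.96 = 519.8
r = -1227.32 / √(3821.72 × 519.8) = -1227.32 / 1409.4432 ≈ -0.871

-0.871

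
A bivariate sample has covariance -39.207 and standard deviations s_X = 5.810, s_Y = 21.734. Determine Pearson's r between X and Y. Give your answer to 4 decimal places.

r = Cov(X,Y) / (s_X · s_Y) = -39.207 / (5.810 × 21.734)
  = -39.207 / 126.2745 ≈ -0.3105

-0.3105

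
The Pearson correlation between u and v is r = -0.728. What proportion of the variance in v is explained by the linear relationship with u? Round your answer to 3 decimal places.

0.530

r² = (-0.728)² = 0.530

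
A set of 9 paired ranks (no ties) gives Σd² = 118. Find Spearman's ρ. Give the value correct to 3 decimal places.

ρ = 1 − 6Σd² / [n(n²−1)] = 1 − 6×118 / (9×80)
  = 1 − 708/720 = 1 − 0.9833 ≈ 0.017

0.017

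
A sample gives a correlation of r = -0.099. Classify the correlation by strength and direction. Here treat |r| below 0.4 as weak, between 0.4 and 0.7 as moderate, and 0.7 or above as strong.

r = -0.099 < 0 so the relationship is negative.
|r| = 0.099, which falls in the weak range.

weak negative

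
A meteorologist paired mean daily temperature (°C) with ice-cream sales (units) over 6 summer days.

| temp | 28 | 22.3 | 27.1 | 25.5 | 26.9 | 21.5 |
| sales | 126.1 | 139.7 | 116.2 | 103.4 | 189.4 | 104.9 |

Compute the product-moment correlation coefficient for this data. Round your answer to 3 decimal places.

n = 6, Σx = 151.3, Σy = 779.7, Σx² = 3851.81, Σy² = 106487.67, Σxy = 19782.04
nΣxy − ΣxΣy = 118692.24 − 117968.61 = 723.63
nΣx² − (Σx)² = 23110.86 − 22891.69 = 219.17; nΣy² − (Σy)² = 638926.02 − 607932.09 = 30993.93
r = 723.63 / √(219.17 × 30993.93) = 723.63 / 2606.3268 ≈ 0.278

0.278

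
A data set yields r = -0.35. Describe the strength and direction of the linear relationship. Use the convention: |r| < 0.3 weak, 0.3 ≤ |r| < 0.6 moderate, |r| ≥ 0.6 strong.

r = -0.35 < 0 so the relationship is negative.
|r| = 0.35, which falls in the moderate range.

moderate negative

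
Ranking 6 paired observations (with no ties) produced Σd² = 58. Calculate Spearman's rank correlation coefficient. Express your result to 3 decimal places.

ρ = 1 − 6Σd² / [n(n²−1)] = 1 − 6×58 / (6×35)
  = 1 − 348/210 = 1 − 1.6571 ≈ -0.657

-0.657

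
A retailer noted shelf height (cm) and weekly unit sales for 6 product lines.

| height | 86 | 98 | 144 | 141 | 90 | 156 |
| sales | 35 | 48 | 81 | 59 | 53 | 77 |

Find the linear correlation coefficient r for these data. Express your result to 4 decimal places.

0.8829

n = 6, Σx = 715, Σy = 353, Σx² = 90053, Σy² = 22309, Σxy = 44479
nΣxy − ΣxΣy = 266874 − 252395 = 14479
nΣx² − (Σx)² = 540318 − 511225 = 29093; nΣy² − (Σy)² = 133854 − 124609 = 9245
r = 14479 / √(29093 × 9245) = 14479 / 16400.1459 ≈ 0.8829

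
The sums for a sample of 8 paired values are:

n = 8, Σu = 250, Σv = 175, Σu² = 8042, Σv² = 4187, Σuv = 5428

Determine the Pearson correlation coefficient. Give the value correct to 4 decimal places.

-0.1420

r = (nΣuv − ΣuΣv) / √[(nΣu² − (Σu)²)(nΣv² − (Σv)²)]
Numerator: 8×5428 − 250×175 = -326
Denominator: √[(64336 − 62500)(33496 − 30625)] = √[1836 × 2871] = 2295.8998
r = -326 / 2295.8998 ≈ -0.1420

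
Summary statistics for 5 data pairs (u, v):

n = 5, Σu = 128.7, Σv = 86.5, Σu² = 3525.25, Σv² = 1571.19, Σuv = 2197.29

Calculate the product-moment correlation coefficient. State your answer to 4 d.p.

-0.2319

r = (nΣuv − ΣuΣv) / √[(nΣu² − (Σu)²)(nΣv² − (Σv)²)]
Numerator: 5×2197.29 − 128.7×86.5 = -146.1
Denominator: √[(17626.25 − 16563.69)(7855.95 − 7482.25)] = √[1062.56 × 373.7] = 630.1418
r = -146.1 / 630.1418 ≈ -0.2319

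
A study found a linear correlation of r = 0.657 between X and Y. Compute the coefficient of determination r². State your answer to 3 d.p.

r² = (0.657)² = 0.432

0.432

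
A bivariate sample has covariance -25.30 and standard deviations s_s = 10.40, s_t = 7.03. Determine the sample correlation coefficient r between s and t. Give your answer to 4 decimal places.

r = Cov(s,t) / (s_s · s_t) = -25.30 / (10.40 × 7.03)
  = -25.30 / 73.1120 ≈ -0.3460

-0.3460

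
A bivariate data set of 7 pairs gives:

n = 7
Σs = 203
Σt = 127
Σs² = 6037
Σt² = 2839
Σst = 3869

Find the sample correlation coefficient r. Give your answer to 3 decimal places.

0.657

r = (nΣst − ΣsΣt) / √[(nΣs² − (Σs)²)(nΣt² − (Σt)²)]
Numerator: 7×3869 − 203×127 = 1302
Denominator: √[(42259 − 41209)(19873 − 16129)] = √[1050 × 3744] = 1982.7254
r = 1302 / 1982.7254 ≈ 0.657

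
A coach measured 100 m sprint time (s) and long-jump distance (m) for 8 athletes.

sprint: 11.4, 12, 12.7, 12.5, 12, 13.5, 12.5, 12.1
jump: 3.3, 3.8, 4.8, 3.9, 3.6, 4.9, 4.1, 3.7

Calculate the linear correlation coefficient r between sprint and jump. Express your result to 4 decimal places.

0.9199

n = 8, Σx = 98.7, Σy = 32.1, Σx² = 1220.41, Σy² = 131.05, Σxy = 398.3
nΣxy − ΣxΣy = 3186.4 − 3168.27 = 18.13
nΣx² − (Σx)² = 9763.28 − 9741.69 = 21.59; nΣy² − (Σy)² = 1048.4 − 1030.41 = 17.99
r = 18.13 / √(21.59 × 17.99) = 18.13 / 19.7080 ≈ 0.9199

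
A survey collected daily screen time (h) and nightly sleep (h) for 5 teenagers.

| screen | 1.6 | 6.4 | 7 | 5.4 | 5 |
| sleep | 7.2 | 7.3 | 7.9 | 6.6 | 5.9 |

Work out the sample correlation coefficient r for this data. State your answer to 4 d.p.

n = 5, Σx = 25.4, Σy = 34.9, Σx² = 146.68, Σy² = 245.91, Σxy = 178.68
nΣxy − ΣxΣy = 893.4 − 886.46 = 6.94
nΣx² − (Σx)² = 733.4 − 645.16 = 88.24; nΣy² − (Σy)² = 1229.55 − 1218.01 = 11.54
r = 6.94 / √(88.24 × 11.54) = 6.94 / 31.9107 ≈ 0.2175

0.2175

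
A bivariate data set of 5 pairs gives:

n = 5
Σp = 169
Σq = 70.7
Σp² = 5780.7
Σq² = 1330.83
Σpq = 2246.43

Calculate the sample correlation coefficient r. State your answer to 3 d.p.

-0.951

r = (nΣpq − ΣpΣq) / √[(nΣp² − (Σp)²)(nΣq² − (Σq)²)]
Numerator: 5×2246.43 − 169×70.7 = -716.15
Denominator: √[(28903.5 − 28561)(6654.15 − 4998.49)] = √[342.5 × 1655.66] = 753.0362
r = -716.15 / 753.0362 ≈ -0.951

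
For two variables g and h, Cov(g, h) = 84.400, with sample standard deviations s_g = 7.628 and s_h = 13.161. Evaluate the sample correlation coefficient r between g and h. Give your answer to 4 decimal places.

r = Cov(g,h) / (s_g · s_h) = 84.400 / (7.628 × 13.161)
  = 84.400 / 100.3921 ≈ 0.8407

0.8407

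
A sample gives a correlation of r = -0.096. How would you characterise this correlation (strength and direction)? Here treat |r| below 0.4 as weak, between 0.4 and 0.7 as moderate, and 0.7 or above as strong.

r = -0.096 < 0 so the relationship is negative.
|r| = 0.096, which falls in the weak range.

weak negative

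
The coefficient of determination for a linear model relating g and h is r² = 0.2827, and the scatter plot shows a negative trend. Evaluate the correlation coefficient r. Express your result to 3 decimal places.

|r| = √0.2827 = 0.532
The association is negative, so r = −0.532.

-0.532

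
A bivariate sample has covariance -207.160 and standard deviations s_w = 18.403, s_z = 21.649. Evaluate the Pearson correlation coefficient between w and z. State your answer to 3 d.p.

r = Cov(w,z) / (s_w · s_z) = -207.160 / (18.403 × 21.649)
  = -207.160 / 398.4065 ≈ -0.520

-0.520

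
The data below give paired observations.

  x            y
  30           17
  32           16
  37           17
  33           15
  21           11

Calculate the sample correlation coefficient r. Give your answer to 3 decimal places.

0.869

n = 5, Σx = 153, Σy = 76, Σx² = 4823, Σy² = 1180, Σxy = 2377
nΣxy − ΣxΣy = 11885 − 11628 = 257
nΣx² − (Σx)² = 24115 − 23409 = 706; nΣy² − (Σy)² = 5900 − 5776 = 124
r = 257 / √(706 × 124) = 257 / 295.8784 ≈ 0.869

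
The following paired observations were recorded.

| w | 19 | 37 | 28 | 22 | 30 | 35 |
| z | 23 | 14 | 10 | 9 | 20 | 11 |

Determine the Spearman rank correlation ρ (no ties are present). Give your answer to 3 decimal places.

-0.029

Rank w: 1, 6, 3, 2, 4, 5
Rank z: 6, 4, 2, 1, 5, 3
d = rank(w) − rank(z): -5, 2, 1, 1, -1, 2; Σd² = 36
ρ = 1 − 6Σd² / [n(n²−1)] = 1 − 6×36 / (6×35) = 1 − 216/210 ≈ -0.029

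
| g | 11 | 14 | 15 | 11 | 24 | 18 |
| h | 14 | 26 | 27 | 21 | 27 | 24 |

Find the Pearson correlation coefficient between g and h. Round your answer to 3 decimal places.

0.640

n = 6, Σg = 93, Σh = 139, Σg² = 1563, Σh² = 3347, Σgh = 2234
nΣgh − ΣgΣh = 13404 − 12927 = 477
nΣg² − (Σg)² = 9378 − 8649 = 729; nΣh² − (Σh)² = 20082 − 19321 = 761
r = 477 / √(729 × 761) = 477 / 744.8282 ≈ 0.640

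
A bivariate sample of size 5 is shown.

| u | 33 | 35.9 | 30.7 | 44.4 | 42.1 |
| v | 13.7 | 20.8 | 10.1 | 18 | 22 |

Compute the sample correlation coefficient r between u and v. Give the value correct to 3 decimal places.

n = 5, Σu = 186.1, Σv = 84.6, Σu² = 7064.07, Σv² = 1530.34, Σuv = 3234.29
nΣuv − ΣuΣv = 16171.45 − 15744.06 = 427.39
nΣu² − (Σu)² = 35320.35 − 34633.21 = 687.14; nΣv² − (Σv)² = 7651.7 − 7157.16 = 494.54
r = 427.39 / √(687.14 × 494.54) = 427.39 / 582.9393 ≈ 0.733

0.733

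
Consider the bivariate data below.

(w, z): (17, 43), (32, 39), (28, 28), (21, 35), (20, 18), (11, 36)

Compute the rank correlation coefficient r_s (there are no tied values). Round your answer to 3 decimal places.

-0.143

Rank w: 2, 6, 5, 4, 3, 1
Rank z: 6, 5, 2, 3, 1, 4
d = rank(w) − rank(z): -4, 1, 3, 1, 2, -3; Σd² = 40
ρ = 1 − 6Σd² / [n(n²−1)] = 1 − 6×40 / (6×35) = 1 − 240/210 ≈ -0.143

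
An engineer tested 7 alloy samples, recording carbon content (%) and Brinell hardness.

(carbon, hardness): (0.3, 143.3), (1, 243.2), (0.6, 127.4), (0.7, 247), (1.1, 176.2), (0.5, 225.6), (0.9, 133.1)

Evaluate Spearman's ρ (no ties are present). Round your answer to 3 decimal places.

Rank carbon: 1, 6, 3, 4, 7, 2, 5
Rank hardness: 3, 6, 1, 7, 4, 5, 2
d = rank(carbon) − rank(hardness): -2, 0, 2, -3, 3, -3, 3; Σd² = 44
ρ = 1 − 6Σd² / [n(n²−1)] = 1 − 6×44 / (7×48) = 1 − 264/336 ≈ 0.214

0.214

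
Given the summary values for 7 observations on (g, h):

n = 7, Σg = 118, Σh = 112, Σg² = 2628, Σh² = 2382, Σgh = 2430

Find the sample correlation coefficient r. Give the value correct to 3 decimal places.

r = (nΣgh − ΣgΣh) / √[(nΣg² − (Σg)²)(nΣh² − (Σh)²)]
Numerator: 7×2430 − 118×112 = 3794
Denominator: √[(18396 − 13924)(16674 − 12544)] = √[4472 × 4130] = 4297.5993
r = 3794 / 4297.5993 ≈ 0.883

0.883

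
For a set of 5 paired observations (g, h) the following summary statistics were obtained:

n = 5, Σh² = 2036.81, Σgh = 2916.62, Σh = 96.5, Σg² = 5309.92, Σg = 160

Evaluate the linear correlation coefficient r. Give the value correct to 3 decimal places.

-0.942

r = (nΣgh − ΣgΣh) / √[(nΣg² − (Σg)²)(nΣh² − (Σh)²)]
Numerator: 5×2916.62 − 160×96.5 = -856.9
Denominator: √[(26549.6 − 25600)(10184.05 − 9312.25)] = √[949.6 × 871.8] = 909.8688
r = -856.9 / 909.8688 ≈ -0.942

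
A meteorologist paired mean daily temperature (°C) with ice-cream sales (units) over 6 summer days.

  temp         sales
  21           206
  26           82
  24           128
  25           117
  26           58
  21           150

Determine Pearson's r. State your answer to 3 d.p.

-0.907

n = 6, Σx = 143, Σy = 741, Σx² = 3435, Σy² = 105097, Σxy = 17113
nΣxy − ΣxΣy = 102678 − 105963 = -3285
nΣx² − (Σx)² = 20610 − 20449 = 161; nΣy² − (Σy)² = 630582 − 549081 = 81501
r = -3285 / √(161 × 81501) = -3285 / 3622.3833 ≈ -0.907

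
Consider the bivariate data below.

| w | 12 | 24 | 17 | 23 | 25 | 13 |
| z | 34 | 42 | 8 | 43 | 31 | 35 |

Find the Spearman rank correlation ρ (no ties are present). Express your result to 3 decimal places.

0.086

Rank w: 1, 5, 3, 4, 6, 2
Rank z: 3, 5, 1, 6, 2, 4
d = rank(w) − rank(z): -2, 0, 2, -2, 4, -2; Σd² = 32
ρ = 1 − 6Σd² / [n(n²−1)] = 1 − 6×32 / (6×35) = 1 − 192/210 ≈ 0.086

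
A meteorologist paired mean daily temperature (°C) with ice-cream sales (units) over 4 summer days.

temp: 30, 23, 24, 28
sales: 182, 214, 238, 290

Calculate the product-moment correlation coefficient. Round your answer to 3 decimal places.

-0.091

n = 4, Σx = 105, Σy = 924, Σx² = 2789, Σy² = 219664, Σxy = 24214
nΣxy − ΣxΣy = 96856 − 97020 = -164
nΣx² − (Σx)² = 11156 − 11025 = 131; nΣy² − (Σy)² = 878656 − 853776 = 24880
r = -164 / √(131 × 24880) = -164 / 1805.3476 ≈ -0.091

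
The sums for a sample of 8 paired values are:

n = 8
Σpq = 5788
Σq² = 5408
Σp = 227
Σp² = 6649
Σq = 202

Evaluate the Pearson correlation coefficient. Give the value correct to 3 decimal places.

0.222

r = (nΣpq − ΣpΣq) / √[(nΣp² − (Σp)²)(nΣq² − (Σq)²)]
Numerator: 8×5788 − 227×202 = 450
Denominator: √[(53192 − 51529)(43264 − 40804)] = √[1663 × 2460] = 2022.6171
r = 450 / 2022.6171 ≈ 0.222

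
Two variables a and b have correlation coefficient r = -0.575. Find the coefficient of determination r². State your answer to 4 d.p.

0.3306

r² = (-0.575)² = 0.3306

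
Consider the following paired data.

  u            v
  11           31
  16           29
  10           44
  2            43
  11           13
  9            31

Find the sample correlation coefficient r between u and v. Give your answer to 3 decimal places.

-0.489

n = 6, Σu = 59, Σv = 191, Σu² = 683, Σv² = 6717, Σuv = 1753
nΣuv − ΣuΣv = 10518 − 11269 = -751
nΣu² − (Σu)² = 4098 − 3481 = 617; nΣv² − (Σv)² = 40302 − 36481 = 3821
r = -751 / √(617 × 3821) = -751 / 1535.4338 ≈ -0.489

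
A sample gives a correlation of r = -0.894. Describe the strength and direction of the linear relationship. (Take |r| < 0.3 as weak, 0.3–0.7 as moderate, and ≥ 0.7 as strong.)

strong negative

r = -0.894 < 0 so the relationship is negative.
|r| = 0.894, which falls in the strong range.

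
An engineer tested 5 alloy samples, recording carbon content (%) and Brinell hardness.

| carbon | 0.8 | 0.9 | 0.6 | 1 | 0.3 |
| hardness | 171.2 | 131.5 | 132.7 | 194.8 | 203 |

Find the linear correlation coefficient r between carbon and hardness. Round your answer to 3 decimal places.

n = 5, Σx = 3.6, Σy = 833.2, Σx² = 2.9, Σy² = 143367.02, Σxy = 590.63
nΣxy − ΣxΣy = 2953.15 − 2999.52 = -46.37
nΣx² − (Σx)² = 14.5 − 12.96 = 1.54; nΣy² − (Σy)² = 716835.1 − 694222.24 = 22612.86
r = -46.37 / √(1.54 × 22612.86) = -46.37 / 186.6114 ≈ -0.248

-0.248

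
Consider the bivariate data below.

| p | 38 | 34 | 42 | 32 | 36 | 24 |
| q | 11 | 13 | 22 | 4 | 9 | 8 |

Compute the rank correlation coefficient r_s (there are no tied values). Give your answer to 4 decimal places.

0.7714

Rank p: 5, 3, 6, 2, 4, 1
Rank q: 4, 5, 6, 1, 3, 2
d = rank(p) − rank(q): 1, -2, 0, 1, 1, -1; Σd² = 8
ρ = 1 − 6Σd² / [n(n²−1)] = 1 − 6×8 / (6×35) = 1 − 48/210 ≈ 0.7714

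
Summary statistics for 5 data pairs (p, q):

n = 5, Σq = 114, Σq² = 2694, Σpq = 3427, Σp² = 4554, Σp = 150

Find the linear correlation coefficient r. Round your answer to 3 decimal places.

0.098

r = (nΣpq − ΣpΣq) / √[(nΣp² − (Σp)²)(nΣq² − (Σq)²)]
Numerator: 5×3427 − 150×114 = 35
Denominator: √[(22770 − 22500)(13470 − 12996)] = √[270 × 474] = 357.7429
r = 35 / 357.7429 ≈ 0.098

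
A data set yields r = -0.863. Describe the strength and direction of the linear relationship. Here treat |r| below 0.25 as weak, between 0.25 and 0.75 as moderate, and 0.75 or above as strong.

r = -0.863 < 0 so the relationship is negative.
|r| = 0.863, which falls in the strong range.

strong negative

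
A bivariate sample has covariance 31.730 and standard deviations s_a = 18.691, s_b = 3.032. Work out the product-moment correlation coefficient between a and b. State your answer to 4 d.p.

0.5599

r = Cov(a,b) / (s_a · s_b) = 31.730 / (18.691 × 3.032)
  = 31.730 / 56.6711 ≈ 0.5599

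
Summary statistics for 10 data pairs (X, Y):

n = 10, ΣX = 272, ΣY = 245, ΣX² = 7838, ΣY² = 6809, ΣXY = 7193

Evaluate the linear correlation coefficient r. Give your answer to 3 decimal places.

0.888

r = (nΣXY − ΣXΣY) / √[(nΣX² − (ΣX)²)(nΣY² − (ΣY)²)]
Numerator: 10×7193 − 272×245 = 5290
Denominator: √[(78380 − 73984)(68090 − 60025)] = √[4396 × 8065] = 5954.3043
r = 5290 / 5954.3043 ≈ 0.888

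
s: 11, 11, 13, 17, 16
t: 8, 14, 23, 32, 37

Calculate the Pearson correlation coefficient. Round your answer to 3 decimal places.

0.939

n = 5, Σs = 68, Σt = 114, Σs² = 956, Σt² = 3182, Σst = 1677
nΣst − ΣsΣt = 8385 − 7752 = 633
nΣs² − (Σs)² = 4780 − 4624 = 156; nΣt² − (Σt)² = 15910 − 12996 = 2914
r = 633 / √(156 × 2914) = 633 / 674.2284 ≈ 0.939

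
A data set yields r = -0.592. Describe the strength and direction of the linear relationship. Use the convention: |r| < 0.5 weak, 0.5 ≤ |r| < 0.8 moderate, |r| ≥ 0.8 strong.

moderate negative

r = -0.592 < 0 so the relationship is negative.
|r| = 0.592, which falls in the moderate range.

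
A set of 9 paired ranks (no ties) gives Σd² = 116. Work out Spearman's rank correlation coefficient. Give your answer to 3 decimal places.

0.033

ρ = 1 − 6Σd² / [n(n²−1)] = 1 − 6×116 / (9×80)
  = 1 − 696/720 = 1 − 0.9667 ≈ 0.033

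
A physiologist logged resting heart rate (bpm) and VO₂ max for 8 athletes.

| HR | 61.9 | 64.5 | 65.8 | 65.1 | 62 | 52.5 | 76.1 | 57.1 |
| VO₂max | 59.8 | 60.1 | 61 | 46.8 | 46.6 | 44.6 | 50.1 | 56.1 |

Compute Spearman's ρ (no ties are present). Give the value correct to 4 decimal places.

0.3810

Rank HR: 3, 5, 7, 6, 4, 1, 8, 2
Rank VO₂max: 6, 7, 8, 3, 2, 1, 4, 5
d = rank(HR) − rank(VO₂max): -3, -2, -1, 3, 2, 0, 4, -3; Σd² = 52
ρ = 1 − 6Σd² / [n(n²−1)] = 1 − 6×52 / (8×63) = 1 − 312/504 ≈ 0.3810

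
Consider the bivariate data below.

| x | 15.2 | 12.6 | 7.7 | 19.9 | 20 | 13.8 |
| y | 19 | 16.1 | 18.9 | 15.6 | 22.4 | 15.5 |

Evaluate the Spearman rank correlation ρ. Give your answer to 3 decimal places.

0.314

Rank x: 4, 2, 1, 5, 6, 3
Rank y: 5, 3, 4, 2, 6, 1
d = rank(x) − rank(y): -1, -1, -3, 3, 0, 2; Σd² = 24
ρ = 1 − 6Σd² / [n(n²−1)] = 1 − 6×24 / (6×35) = 1 − 144/210 ≈ 0.314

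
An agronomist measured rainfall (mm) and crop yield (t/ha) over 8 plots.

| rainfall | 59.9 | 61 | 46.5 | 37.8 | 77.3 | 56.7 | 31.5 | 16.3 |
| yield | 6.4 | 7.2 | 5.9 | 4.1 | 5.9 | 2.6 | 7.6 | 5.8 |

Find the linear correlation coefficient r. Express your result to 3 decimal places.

-0.053

n = 8, Σx = 387, Σy = 45.5, Σx² = 21348.22, Σy² = 277.39, Σxy = 2189.32
nΣxy − ΣxΣy = 17514.56 − 17608.5 = -93.94
nΣx² − (Σx)² = 170785.76 − 149769 = 21016.76; nΣy² − (Σy)² = 2219.12 − 2070.25 = 148.87
r = -93.94 / √(21016.76 × 148.87) = -93.94 / 1768.8316 ≈ -0.053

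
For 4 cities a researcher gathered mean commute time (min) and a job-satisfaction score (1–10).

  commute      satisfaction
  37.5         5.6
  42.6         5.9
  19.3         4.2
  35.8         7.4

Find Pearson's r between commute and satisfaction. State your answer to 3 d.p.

0.668

n = 4, Σx = 135.2, Σy = 23.1, Σx² = 4875.14, Σy² = 138.57, Σxy = 807.32
nΣxy − ΣxΣy = 3229.28 − 3123.12 = 106.16
nΣx² − (Σx)² = 19500.56 − 18279.04 = 1221.52; nΣy² − (Σy)² = 554.28 − 533.61 = 20.67
r = 106.16 / √(1221.52 × 20.67) = 106.16 / 158.8988 ≈ 0.668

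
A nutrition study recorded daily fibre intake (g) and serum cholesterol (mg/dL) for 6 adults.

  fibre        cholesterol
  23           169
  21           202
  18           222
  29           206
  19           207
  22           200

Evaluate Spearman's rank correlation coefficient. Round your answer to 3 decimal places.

-0.657

Rank fibre: 5, 3, 1, 6, 2, 4
Rank cholesterol: 1, 3, 6, 4, 5, 2
d = rank(fibre) − rank(cholesterol): 4, 0, -5, 2, -3, 2; Σd² = 58
ρ = 1 − 6Σd² / [n(n²−1)] = 1 − 6×58 / (6×35) = 1 − 348/210 ≈ -0.657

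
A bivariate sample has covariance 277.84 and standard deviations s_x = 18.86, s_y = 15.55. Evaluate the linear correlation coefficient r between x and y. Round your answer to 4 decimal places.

0.9474

r = Cov(x,y) / (s_x · s_y) = 277.84 / (18.86 × 15.55)
  = 277.84 / 293.2730 ≈ 0.9474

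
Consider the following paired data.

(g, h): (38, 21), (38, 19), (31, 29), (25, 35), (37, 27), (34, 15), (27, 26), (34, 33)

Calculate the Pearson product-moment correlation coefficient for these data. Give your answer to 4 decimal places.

n = 8, Σg = 264, Σh = 205, Σg² = 8884, Σh² = 5587, Σgh = 6627
nΣgh − ΣgΣh = 53016 − 54120 = -1104
nΣg² − (Σg)² = 71072 − 69696 = 1376; nΣh² − (Σh)² = 44696 − 42025 = 2671
r = -1104 / √(1376 × 2671) = -1104 / 1917.1062 ≈ -0.5759

-0.5759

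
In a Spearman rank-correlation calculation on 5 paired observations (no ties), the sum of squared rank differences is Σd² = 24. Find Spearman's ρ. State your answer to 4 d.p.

-0.2000

ρ = 1 − 6Σd² / [n(n²−1)] = 1 − 6×24 / (5×24)
  = 1 − 144/120 = 1 − 1.20000 ≈ -0.2000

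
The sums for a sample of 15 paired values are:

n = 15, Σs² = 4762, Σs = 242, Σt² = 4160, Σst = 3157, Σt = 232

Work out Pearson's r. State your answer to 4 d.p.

-0.8367

r = (nΣst − ΣsΣt) / √[(nΣs² − (Σs)²)(nΣt² − (Σt)²)]
Numerator: 15×3157 − 242×232 = -8789
Denominator: √[(71430 − 58564)(62400 − 53824)] = √[12866 × 8576] = 10504.2285
r = -8789 / 10504.2285 ≈ -0.8367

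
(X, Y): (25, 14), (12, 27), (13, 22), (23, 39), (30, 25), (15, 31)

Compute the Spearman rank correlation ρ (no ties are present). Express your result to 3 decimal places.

Rank X: 5, 1, 2, 4, 6, 3
Rank Y: 1, 4, 2, 6, 3, 5
d = rank(X) − rank(Y): 4, -3, 0, -2, 3, -2; Σd² = 42
ρ = 1 − 6Σd² / [n(n²−1)] = 1 − 6×42 / (6×35) = 1 − 252/210 ≈ -0.200

-0.200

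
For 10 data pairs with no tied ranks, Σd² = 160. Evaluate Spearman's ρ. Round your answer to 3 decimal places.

ρ = 1 − 6Σd² / [n(n²−1)] = 1 − 6×160 / (10×99)
  = 1 − 960/990 = 1 − 0.9697 ≈ 0.030

0.030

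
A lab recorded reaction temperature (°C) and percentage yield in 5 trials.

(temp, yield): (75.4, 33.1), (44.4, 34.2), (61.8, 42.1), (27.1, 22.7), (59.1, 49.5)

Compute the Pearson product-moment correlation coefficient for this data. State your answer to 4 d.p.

n = 5, Σx = 267.8, Σy = 181.6, Σx² = 15702.98, Σy² = 7003.2, Σxy = 10156.62
nΣxy − ΣxΣy = 50783.1 − 48632.48 = 2150.62
nΣx² − (Σx)² = 78514.9 − 71716.84 = 6798.06; nΣy² − (Σy)² = 35016 − 32978.56 = 2037.44
r = 2150.62 / √(6798.06 × 2037.44) = 2150.62 / 3721.6447 ≈ 0.5779

0.5779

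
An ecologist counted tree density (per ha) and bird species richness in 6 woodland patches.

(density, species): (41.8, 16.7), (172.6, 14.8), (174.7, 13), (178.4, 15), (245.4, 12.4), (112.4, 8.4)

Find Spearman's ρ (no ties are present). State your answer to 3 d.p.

-0.257

Rank density: 1, 3, 4, 5, 6, 2
Rank species: 6, 4, 3, 5, 2, 1
d = rank(density) − rank(species): -5, -1, 1, 0, 4, 1; Σd² = 44
ρ = 1 − 6Σd² / [n(n²−1)] = 1 − 6×44 / (6×35) = 1 − 264/210 ≈ -0.257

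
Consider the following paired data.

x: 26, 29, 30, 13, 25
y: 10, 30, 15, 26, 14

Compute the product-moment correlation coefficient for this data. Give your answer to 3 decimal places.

n = 5, Σx = 123, Σy = 95, Σx² = 3211, Σy² = 2097, Σxy = 2268
nΣxy − ΣxΣy = 11340 − 11685 = -345
nΣx² − (Σx)² = 16055 − 15129 = 926; nΣy² − (Σy)² = 10485 − 9025 = 1460
r = -345 / √(926 × 1460) = -345 / 1162.7381 ≈ -0.297

-0.297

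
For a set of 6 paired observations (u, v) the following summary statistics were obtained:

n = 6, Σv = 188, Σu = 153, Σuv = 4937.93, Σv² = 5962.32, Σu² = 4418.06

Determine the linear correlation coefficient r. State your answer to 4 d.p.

0.7481

r = (nΣuv − ΣuΣv) / √[(nΣu² − (Σu)²)(nΣv² − (Σv)²)]
Numerator: 6×4937.93 − 153×188 = 863.58
Denominator: √[(26508.36 − 23409)(35773.92 − 35344)] = √[3099.36 × 429.92] = 1154.3296
r = 863.58 / 1154.3296 ≈ 0.7481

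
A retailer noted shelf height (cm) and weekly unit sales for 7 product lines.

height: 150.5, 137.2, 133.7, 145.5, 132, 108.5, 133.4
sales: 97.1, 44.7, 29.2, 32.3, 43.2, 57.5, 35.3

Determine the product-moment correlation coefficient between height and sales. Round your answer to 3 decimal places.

0.212

n = 7, Σx = 940.8, Σy = 339.3, Σx² = 127511.84, Σy² = 19741.01, Σxy = 46000.25
nΣxy − ΣxΣy = 322001.75 − 319213.44 = 2788.31
nΣx² − (Σx)² = 892582.88 − 885104.64 = 7478.24; nΣy² − (Σy)² = 138187.07 − 115124.49 = 23062.58
r = 2788.31 / √(7478.24 × 23062.58) = 2788.31 / 13132.6885 ≈ 0.212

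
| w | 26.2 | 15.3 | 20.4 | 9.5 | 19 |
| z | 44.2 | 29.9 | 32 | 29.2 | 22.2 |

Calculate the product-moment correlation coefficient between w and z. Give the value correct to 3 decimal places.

n = 5, Σw = 90.4, Σz = 157.5, Σw² = 1787.94, Σz² = 5217.13, Σwz = 2967.51
nΣwz − ΣwΣz = 14837.55 − 14238 = 599.55
nΣw² − (Σw)² = 8939.7 − 8172.16 = 767.54; nΣz² − (Σz)² = 26085.65 − 24806.25 = 1279.4
r = 599.55 / √(767.54 × 1279.4) = 599.55 / 990.9544 ≈ 0.605

0.605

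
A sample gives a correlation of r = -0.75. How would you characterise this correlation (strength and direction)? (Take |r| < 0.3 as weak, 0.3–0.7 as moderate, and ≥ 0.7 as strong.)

strong negative

r = -0.75 < 0 so the relationship is negative.
|r| = 0.75, which falls in the strong range.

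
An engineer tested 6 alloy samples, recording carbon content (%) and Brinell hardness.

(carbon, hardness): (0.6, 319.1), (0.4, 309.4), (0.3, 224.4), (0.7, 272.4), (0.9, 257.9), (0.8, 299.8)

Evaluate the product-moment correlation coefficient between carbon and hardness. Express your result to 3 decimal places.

n = 6, Σx = 3.7, Σy = 1683, Σx² = 2.55, Σy² = 478502.74, Σxy = 1045.17
nΣxy − ΣxΣy = 6271.02 − 6227.1 = 43.92
nΣx² − (Σx)² = 15.3 − 13.69 = 1.61; nΣy² − (Σy)² = 2871016.44 − 2832489 = 38527.44
r = 43.92 / √(1.61 × 38527.44) = 43.92 / 249.0566 ≈ 0.176

0.176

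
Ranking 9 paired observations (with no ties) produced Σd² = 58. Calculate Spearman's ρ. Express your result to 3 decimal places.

ρ = 1 − 6Σd² / [n(n²−1)] = 1 − 6×58 / (9×80)
  = 1 − 348/720 = 1 − 0.4833 ≈ 0.517

0.517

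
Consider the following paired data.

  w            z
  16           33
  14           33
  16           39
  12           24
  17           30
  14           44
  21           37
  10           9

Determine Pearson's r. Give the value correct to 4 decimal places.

n = 8, Σw = 120, Σz = 249, Σw² = 1878, Σz² = 8561, Σwz = 3895
nΣwz − ΣwΣz = 31160 − 29880 = 1280
nΣw² − (Σw)² = 15024 − 14400 = 624; nΣz² − (Σz)² = 68488 − 62001 = 6487
r = 1280 / √(624 × 6487) = 1280 / 2011.9364 ≈ 0.6362

0.6362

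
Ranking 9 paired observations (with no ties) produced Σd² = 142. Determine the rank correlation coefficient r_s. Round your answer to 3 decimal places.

-0.183

ρ = 1 − 6Σd² / [n(n²−1)] = 1 − 6×142 / (9×80)
  = 1 − 852/720 = 1 − 1.1833 ≈ -0.183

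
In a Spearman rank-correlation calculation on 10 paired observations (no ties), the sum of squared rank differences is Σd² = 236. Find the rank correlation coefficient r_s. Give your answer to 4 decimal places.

-0.4303

ρ = 1 − 6Σd² / [n(n²−1)] = 1 − 6×236 / (10×99)
  = 1 − 1416/990 = 1 − 1.43030 ≈ -0.4303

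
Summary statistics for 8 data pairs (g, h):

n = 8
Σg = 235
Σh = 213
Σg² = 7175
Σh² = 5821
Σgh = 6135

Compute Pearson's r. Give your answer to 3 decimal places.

r = (nΣgh − ΣgΣh) / √[(nΣg² − (Σg)²)(nΣh² − (Σh)²)]
Numerator: 8×6135 − 235×213 = -975
Denominator: √[(57400 − 55225)(46568 − 45369)] = √[2175 × 1199] = 1614.8762
r = -975 / 1614.8762 ≈ -0.604

-0.604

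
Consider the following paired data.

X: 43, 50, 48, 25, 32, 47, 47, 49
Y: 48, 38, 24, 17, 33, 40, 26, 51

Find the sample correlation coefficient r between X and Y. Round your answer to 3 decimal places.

0.514

n = 8, ΣX = 341, ΣY = 277, ΣX² = 15121, ΣY² = 10579, ΣXY = 12198
nΣXY − ΣXΣY = 97584 − 94457 = 3127
nΣX² − (ΣX)² = 120968 − 116281 = 4687; nΣY² − (ΣY)² = 84632 − 76729 = 7903
r = 3127 / √(4687 × 7903) = 3127 / 6086.1614 ≈ 0.514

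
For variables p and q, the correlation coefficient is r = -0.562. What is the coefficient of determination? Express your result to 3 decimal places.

r² = (-0.562)² = 0.316

0.316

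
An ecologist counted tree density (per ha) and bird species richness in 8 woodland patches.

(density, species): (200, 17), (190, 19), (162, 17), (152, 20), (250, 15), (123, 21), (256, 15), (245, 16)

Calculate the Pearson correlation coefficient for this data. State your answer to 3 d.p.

-0.908

n = 8, Σx = 1578, Σy = 140, Σx² = 328638, Σy² = 2486, Σxy = 26897
nΣxy − ΣxΣy = 215176 − 220920 = -5744
nΣx² − (Σx)² = 2629104 − 2490084 = 139020; nΣy² − (Σy)² = 19888 − 19600 = 288
r = -5744 / √(139020 × 288) = -5744 / 6327.5398 ≈ -0.908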